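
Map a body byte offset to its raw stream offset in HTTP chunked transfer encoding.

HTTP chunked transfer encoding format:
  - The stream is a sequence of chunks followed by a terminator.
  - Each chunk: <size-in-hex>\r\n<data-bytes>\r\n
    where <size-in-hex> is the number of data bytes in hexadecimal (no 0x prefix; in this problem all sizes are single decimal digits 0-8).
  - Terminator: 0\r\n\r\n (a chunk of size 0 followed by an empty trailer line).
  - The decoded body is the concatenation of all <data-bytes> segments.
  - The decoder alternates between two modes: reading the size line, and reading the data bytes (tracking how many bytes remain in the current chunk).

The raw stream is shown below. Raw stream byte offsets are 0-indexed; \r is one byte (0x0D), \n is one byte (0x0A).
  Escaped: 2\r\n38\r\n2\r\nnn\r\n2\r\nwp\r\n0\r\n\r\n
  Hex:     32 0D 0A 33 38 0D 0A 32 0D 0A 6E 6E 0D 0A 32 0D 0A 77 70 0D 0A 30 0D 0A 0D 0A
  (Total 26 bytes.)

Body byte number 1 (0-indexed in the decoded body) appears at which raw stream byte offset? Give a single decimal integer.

Chunk 1: stream[0..1]='2' size=0x2=2, data at stream[3..5]='38' -> body[0..2], body so far='38'
Chunk 2: stream[7..8]='2' size=0x2=2, data at stream[10..12]='nn' -> body[2..4], body so far='38nn'
Chunk 3: stream[14..15]='2' size=0x2=2, data at stream[17..19]='wp' -> body[4..6], body so far='38nnwp'
Chunk 4: stream[21..22]='0' size=0 (terminator). Final body='38nnwp' (6 bytes)
Body byte 1 at stream offset 4

Answer: 4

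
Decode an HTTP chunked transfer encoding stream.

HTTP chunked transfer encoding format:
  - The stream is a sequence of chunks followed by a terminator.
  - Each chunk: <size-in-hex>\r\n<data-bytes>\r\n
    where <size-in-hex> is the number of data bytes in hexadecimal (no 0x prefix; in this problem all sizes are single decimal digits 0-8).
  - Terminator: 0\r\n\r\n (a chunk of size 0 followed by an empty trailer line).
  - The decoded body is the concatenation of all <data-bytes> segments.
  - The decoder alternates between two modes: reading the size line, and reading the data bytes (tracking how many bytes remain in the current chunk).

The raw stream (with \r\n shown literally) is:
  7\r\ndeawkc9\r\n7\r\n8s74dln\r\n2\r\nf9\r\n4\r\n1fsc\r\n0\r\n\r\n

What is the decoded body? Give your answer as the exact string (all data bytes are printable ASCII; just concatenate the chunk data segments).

Answer: deawkc98s74dlnf91fsc

Derivation:
Chunk 1: stream[0..1]='7' size=0x7=7, data at stream[3..10]='deawkc9' -> body[0..7], body so far='deawkc9'
Chunk 2: stream[12..13]='7' size=0x7=7, data at stream[15..22]='8s74dln' -> body[7..14], body so far='deawkc98s74dln'
Chunk 3: stream[24..25]='2' size=0x2=2, data at stream[27..29]='f9' -> body[14..16], body so far='deawkc98s74dlnf9'
Chunk 4: stream[31..32]='4' size=0x4=4, data at stream[34..38]='1fsc' -> body[16..20], body so far='deawkc98s74dlnf91fsc'
Chunk 5: stream[40..41]='0' size=0 (terminator). Final body='deawkc98s74dlnf91fsc' (20 bytes)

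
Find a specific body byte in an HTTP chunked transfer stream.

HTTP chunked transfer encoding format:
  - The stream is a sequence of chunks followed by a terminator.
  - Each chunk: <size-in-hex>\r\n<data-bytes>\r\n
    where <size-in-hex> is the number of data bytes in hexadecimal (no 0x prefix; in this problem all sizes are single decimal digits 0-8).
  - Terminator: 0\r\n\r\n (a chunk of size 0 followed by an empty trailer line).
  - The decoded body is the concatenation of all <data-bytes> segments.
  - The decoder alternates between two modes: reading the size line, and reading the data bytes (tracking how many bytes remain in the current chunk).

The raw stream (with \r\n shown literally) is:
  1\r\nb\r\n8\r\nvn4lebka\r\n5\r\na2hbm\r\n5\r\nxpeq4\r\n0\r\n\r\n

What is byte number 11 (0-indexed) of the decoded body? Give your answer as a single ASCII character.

Chunk 1: stream[0..1]='1' size=0x1=1, data at stream[3..4]='b' -> body[0..1], body so far='b'
Chunk 2: stream[6..7]='8' size=0x8=8, data at stream[9..17]='vn4lebka' -> body[1..9], body so far='bvn4lebka'
Chunk 3: stream[19..20]='5' size=0x5=5, data at stream[22..27]='a2hbm' -> body[9..14], body so far='bvn4lebkaa2hbm'
Chunk 4: stream[29..30]='5' size=0x5=5, data at stream[32..37]='xpeq4' -> body[14..19], body so far='bvn4lebkaa2hbmxpeq4'
Chunk 5: stream[39..40]='0' size=0 (terminator). Final body='bvn4lebkaa2hbmxpeq4' (19 bytes)
Body byte 11 = 'h'

Answer: h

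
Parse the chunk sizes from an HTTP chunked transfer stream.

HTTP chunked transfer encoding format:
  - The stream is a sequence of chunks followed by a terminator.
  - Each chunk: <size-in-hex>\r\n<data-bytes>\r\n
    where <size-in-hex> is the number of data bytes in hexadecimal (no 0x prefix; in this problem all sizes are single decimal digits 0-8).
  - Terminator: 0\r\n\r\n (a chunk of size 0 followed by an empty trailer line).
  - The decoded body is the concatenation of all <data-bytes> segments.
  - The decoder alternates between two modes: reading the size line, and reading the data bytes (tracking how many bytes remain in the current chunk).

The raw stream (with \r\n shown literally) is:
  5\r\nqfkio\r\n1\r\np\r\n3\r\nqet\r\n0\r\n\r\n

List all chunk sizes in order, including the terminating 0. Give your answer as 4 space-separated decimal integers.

Answer: 5 1 3 0

Derivation:
Chunk 1: stream[0..1]='5' size=0x5=5, data at stream[3..8]='qfkio' -> body[0..5], body so far='qfkio'
Chunk 2: stream[10..11]='1' size=0x1=1, data at stream[13..14]='p' -> body[5..6], body so far='qfkiop'
Chunk 3: stream[16..17]='3' size=0x3=3, data at stream[19..22]='qet' -> body[6..9], body so far='qfkiopqet'
Chunk 4: stream[24..25]='0' size=0 (terminator). Final body='qfkiopqet' (9 bytes)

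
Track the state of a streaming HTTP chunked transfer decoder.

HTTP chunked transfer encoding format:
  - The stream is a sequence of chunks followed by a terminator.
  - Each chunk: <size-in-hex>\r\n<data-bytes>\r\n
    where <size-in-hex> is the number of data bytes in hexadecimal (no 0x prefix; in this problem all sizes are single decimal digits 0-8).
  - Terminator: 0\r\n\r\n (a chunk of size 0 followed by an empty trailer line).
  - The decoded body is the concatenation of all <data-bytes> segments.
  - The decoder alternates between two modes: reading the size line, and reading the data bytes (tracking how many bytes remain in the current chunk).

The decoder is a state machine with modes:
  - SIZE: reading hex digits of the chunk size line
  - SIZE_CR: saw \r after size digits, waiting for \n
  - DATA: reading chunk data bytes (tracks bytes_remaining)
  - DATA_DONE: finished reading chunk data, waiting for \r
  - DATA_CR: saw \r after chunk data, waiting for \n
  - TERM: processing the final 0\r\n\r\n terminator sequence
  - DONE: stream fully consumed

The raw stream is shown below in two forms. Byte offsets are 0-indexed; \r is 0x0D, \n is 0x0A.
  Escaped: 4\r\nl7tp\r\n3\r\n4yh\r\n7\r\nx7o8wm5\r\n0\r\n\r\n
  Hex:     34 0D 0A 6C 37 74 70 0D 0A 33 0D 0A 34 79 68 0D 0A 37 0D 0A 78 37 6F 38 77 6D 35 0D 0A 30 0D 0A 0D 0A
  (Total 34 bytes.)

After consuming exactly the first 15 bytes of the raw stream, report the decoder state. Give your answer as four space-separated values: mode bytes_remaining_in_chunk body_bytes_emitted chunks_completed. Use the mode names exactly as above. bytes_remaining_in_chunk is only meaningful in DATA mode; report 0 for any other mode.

Answer: DATA_DONE 0 7 1

Derivation:
Byte 0 = '4': mode=SIZE remaining=0 emitted=0 chunks_done=0
Byte 1 = 0x0D: mode=SIZE_CR remaining=0 emitted=0 chunks_done=0
Byte 2 = 0x0A: mode=DATA remaining=4 emitted=0 chunks_done=0
Byte 3 = 'l': mode=DATA remaining=3 emitted=1 chunks_done=0
Byte 4 = '7': mode=DATA remaining=2 emitted=2 chunks_done=0
Byte 5 = 't': mode=DATA remaining=1 emitted=3 chunks_done=0
Byte 6 = 'p': mode=DATA_DONE remaining=0 emitted=4 chunks_done=0
Byte 7 = 0x0D: mode=DATA_CR remaining=0 emitted=4 chunks_done=0
Byte 8 = 0x0A: mode=SIZE remaining=0 emitted=4 chunks_done=1
Byte 9 = '3': mode=SIZE remaining=0 emitted=4 chunks_done=1
Byte 10 = 0x0D: mode=SIZE_CR remaining=0 emitted=4 chunks_done=1
Byte 11 = 0x0A: mode=DATA remaining=3 emitted=4 chunks_done=1
Byte 12 = '4': mode=DATA remaining=2 emitted=5 chunks_done=1
Byte 13 = 'y': mode=DATA remaining=1 emitted=6 chunks_done=1
Byte 14 = 'h': mode=DATA_DONE remaining=0 emitted=7 chunks_done=1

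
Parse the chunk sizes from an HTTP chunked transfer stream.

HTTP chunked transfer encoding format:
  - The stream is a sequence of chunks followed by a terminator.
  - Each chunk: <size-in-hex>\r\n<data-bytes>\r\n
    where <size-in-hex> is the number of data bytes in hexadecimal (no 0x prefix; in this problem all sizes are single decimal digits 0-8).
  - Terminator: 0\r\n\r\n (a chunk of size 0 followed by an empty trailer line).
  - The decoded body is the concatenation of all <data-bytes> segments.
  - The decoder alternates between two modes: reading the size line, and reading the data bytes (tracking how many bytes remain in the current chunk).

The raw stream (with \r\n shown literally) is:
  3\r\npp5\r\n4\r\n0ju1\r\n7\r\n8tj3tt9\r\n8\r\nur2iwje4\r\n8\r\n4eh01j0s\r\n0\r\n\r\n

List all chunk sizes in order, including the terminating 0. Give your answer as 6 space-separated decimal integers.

Chunk 1: stream[0..1]='3' size=0x3=3, data at stream[3..6]='pp5' -> body[0..3], body so far='pp5'
Chunk 2: stream[8..9]='4' size=0x4=4, data at stream[11..15]='0ju1' -> body[3..7], body so far='pp50ju1'
Chunk 3: stream[17..18]='7' size=0x7=7, data at stream[20..27]='8tj3tt9' -> body[7..14], body so far='pp50ju18tj3tt9'
Chunk 4: stream[29..30]='8' size=0x8=8, data at stream[32..40]='ur2iwje4' -> body[14..22], body so far='pp50ju18tj3tt9ur2iwje4'
Chunk 5: stream[42..43]='8' size=0x8=8, data at stream[45..53]='4eh01j0s' -> body[22..30], body so far='pp50ju18tj3tt9ur2iwje44eh01j0s'
Chunk 6: stream[55..56]='0' size=0 (terminator). Final body='pp50ju18tj3tt9ur2iwje44eh01j0s' (30 bytes)

Answer: 3 4 7 8 8 0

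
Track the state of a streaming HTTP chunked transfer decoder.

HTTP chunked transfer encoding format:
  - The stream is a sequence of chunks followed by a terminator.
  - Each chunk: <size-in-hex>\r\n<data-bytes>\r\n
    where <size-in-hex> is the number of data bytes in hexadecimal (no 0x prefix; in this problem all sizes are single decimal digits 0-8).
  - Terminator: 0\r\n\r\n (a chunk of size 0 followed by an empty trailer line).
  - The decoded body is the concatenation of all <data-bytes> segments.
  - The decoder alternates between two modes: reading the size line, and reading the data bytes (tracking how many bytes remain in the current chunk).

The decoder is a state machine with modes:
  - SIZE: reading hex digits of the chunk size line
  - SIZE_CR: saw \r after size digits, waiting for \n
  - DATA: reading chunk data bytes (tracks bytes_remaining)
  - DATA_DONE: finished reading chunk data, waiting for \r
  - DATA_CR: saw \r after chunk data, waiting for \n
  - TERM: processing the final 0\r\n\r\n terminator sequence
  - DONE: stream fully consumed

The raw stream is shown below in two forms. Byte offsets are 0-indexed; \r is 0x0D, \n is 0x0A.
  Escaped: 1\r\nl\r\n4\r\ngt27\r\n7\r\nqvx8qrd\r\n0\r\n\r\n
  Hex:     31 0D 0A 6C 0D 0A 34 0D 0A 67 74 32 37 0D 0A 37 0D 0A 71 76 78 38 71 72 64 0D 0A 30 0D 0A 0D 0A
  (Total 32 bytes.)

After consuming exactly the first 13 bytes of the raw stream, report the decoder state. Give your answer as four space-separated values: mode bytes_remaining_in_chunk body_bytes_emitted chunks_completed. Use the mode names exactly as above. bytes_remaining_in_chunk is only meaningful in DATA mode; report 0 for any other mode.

Byte 0 = '1': mode=SIZE remaining=0 emitted=0 chunks_done=0
Byte 1 = 0x0D: mode=SIZE_CR remaining=0 emitted=0 chunks_done=0
Byte 2 = 0x0A: mode=DATA remaining=1 emitted=0 chunks_done=0
Byte 3 = 'l': mode=DATA_DONE remaining=0 emitted=1 chunks_done=0
Byte 4 = 0x0D: mode=DATA_CR remaining=0 emitted=1 chunks_done=0
Byte 5 = 0x0A: mode=SIZE remaining=0 emitted=1 chunks_done=1
Byte 6 = '4': mode=SIZE remaining=0 emitted=1 chunks_done=1
Byte 7 = 0x0D: mode=SIZE_CR remaining=0 emitted=1 chunks_done=1
Byte 8 = 0x0A: mode=DATA remaining=4 emitted=1 chunks_done=1
Byte 9 = 'g': mode=DATA remaining=3 emitted=2 chunks_done=1
Byte 10 = 't': mode=DATA remaining=2 emitted=3 chunks_done=1
Byte 11 = '2': mode=DATA remaining=1 emitted=4 chunks_done=1
Byte 12 = '7': mode=DATA_DONE remaining=0 emitted=5 chunks_done=1

Answer: DATA_DONE 0 5 1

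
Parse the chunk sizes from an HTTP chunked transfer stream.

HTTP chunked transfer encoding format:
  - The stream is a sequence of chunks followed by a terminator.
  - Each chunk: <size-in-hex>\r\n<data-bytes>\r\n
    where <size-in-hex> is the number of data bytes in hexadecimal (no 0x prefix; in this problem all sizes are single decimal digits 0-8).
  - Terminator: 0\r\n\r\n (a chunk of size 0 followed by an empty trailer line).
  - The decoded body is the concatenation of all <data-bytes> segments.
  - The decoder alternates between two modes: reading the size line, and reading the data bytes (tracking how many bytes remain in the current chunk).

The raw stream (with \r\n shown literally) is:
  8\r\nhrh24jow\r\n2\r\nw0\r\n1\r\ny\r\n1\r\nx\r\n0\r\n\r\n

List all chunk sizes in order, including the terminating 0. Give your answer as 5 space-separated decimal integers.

Chunk 1: stream[0..1]='8' size=0x8=8, data at stream[3..11]='hrh24jow' -> body[0..8], body so far='hrh24jow'
Chunk 2: stream[13..14]='2' size=0x2=2, data at stream[16..18]='w0' -> body[8..10], body so far='hrh24joww0'
Chunk 3: stream[20..21]='1' size=0x1=1, data at stream[23..24]='y' -> body[10..11], body so far='hrh24joww0y'
Chunk 4: stream[26..27]='1' size=0x1=1, data at stream[29..30]='x' -> body[11..12], body so far='hrh24joww0yx'
Chunk 5: stream[32..33]='0' size=0 (terminator). Final body='hrh24joww0yx' (12 bytes)

Answer: 8 2 1 1 0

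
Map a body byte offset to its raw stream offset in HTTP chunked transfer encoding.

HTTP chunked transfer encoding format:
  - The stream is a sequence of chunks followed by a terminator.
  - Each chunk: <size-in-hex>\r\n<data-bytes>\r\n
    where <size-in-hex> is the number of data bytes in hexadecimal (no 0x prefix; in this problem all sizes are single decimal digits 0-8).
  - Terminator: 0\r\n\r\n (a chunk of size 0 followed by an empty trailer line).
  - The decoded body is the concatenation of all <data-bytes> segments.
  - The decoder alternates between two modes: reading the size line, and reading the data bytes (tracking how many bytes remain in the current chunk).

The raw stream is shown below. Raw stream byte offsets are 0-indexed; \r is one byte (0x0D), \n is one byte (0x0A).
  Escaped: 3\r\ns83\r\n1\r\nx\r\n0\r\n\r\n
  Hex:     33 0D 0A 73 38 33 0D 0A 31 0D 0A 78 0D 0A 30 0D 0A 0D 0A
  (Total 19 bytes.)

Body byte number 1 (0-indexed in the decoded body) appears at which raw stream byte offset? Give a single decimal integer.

Answer: 4

Derivation:
Chunk 1: stream[0..1]='3' size=0x3=3, data at stream[3..6]='s83' -> body[0..3], body so far='s83'
Chunk 2: stream[8..9]='1' size=0x1=1, data at stream[11..12]='x' -> body[3..4], body so far='s83x'
Chunk 3: stream[14..15]='0' size=0 (terminator). Final body='s83x' (4 bytes)
Body byte 1 at stream offset 4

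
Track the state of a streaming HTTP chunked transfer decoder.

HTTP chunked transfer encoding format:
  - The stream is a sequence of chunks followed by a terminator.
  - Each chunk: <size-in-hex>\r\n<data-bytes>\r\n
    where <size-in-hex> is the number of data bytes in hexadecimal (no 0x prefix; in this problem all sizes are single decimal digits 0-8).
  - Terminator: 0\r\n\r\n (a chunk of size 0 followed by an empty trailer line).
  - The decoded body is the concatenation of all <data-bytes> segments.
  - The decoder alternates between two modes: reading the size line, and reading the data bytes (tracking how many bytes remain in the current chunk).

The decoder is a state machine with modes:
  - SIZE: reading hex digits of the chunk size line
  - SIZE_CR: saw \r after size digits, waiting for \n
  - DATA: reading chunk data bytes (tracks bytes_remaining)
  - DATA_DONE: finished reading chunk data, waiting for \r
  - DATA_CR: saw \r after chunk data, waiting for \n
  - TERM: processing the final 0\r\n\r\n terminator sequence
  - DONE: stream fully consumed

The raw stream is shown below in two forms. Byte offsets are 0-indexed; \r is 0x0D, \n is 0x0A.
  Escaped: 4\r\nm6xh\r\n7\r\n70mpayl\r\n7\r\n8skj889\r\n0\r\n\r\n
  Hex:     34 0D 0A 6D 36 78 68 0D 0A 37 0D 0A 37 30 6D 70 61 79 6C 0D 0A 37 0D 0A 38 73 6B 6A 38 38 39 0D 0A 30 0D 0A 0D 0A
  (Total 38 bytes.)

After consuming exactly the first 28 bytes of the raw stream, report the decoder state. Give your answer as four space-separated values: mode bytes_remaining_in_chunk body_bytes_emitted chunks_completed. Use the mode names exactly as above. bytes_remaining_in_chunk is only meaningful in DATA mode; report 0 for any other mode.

Byte 0 = '4': mode=SIZE remaining=0 emitted=0 chunks_done=0
Byte 1 = 0x0D: mode=SIZE_CR remaining=0 emitted=0 chunks_done=0
Byte 2 = 0x0A: mode=DATA remaining=4 emitted=0 chunks_done=0
Byte 3 = 'm': mode=DATA remaining=3 emitted=1 chunks_done=0
Byte 4 = '6': mode=DATA remaining=2 emitted=2 chunks_done=0
Byte 5 = 'x': mode=DATA remaining=1 emitted=3 chunks_done=0
Byte 6 = 'h': mode=DATA_DONE remaining=0 emitted=4 chunks_done=0
Byte 7 = 0x0D: mode=DATA_CR remaining=0 emitted=4 chunks_done=0
Byte 8 = 0x0A: mode=SIZE remaining=0 emitted=4 chunks_done=1
Byte 9 = '7': mode=SIZE remaining=0 emitted=4 chunks_done=1
Byte 10 = 0x0D: mode=SIZE_CR remaining=0 emitted=4 chunks_done=1
Byte 11 = 0x0A: mode=DATA remaining=7 emitted=4 chunks_done=1
Byte 12 = '7': mode=DATA remaining=6 emitted=5 chunks_done=1
Byte 13 = '0': mode=DATA remaining=5 emitted=6 chunks_done=1
Byte 14 = 'm': mode=DATA remaining=4 emitted=7 chunks_done=1
Byte 15 = 'p': mode=DATA remaining=3 emitted=8 chunks_done=1
Byte 16 = 'a': mode=DATA remaining=2 emitted=9 chunks_done=1
Byte 17 = 'y': mode=DATA remaining=1 emitted=10 chunks_done=1
Byte 18 = 'l': mode=DATA_DONE remaining=0 emitted=11 chunks_done=1
Byte 19 = 0x0D: mode=DATA_CR remaining=0 emitted=11 chunks_done=1
Byte 20 = 0x0A: mode=SIZE remaining=0 emitted=11 chunks_done=2
Byte 21 = '7': mode=SIZE remaining=0 emitted=11 chunks_done=2
Byte 22 = 0x0D: mode=SIZE_CR remaining=0 emitted=11 chunks_done=2
Byte 23 = 0x0A: mode=DATA remaining=7 emitted=11 chunks_done=2
Byte 24 = '8': mode=DATA remaining=6 emitted=12 chunks_done=2
Byte 25 = 's': mode=DATA remaining=5 emitted=13 chunks_done=2
Byte 26 = 'k': mode=DATA remaining=4 emitted=14 chunks_done=2
Byte 27 = 'j': mode=DATA remaining=3 emitted=15 chunks_done=2

Answer: DATA 3 15 2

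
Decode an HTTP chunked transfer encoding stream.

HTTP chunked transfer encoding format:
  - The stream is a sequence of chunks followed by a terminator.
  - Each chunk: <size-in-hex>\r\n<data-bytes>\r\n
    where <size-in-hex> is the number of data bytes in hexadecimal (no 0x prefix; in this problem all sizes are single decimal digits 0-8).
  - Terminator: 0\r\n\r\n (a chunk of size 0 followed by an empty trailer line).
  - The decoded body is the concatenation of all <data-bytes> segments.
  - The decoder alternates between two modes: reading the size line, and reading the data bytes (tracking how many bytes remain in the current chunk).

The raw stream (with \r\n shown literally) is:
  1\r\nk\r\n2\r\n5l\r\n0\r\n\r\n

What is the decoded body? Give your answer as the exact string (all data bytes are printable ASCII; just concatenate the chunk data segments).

Chunk 1: stream[0..1]='1' size=0x1=1, data at stream[3..4]='k' -> body[0..1], body so far='k'
Chunk 2: stream[6..7]='2' size=0x2=2, data at stream[9..11]='5l' -> body[1..3], body so far='k5l'
Chunk 3: stream[13..14]='0' size=0 (terminator). Final body='k5l' (3 bytes)

Answer: k5l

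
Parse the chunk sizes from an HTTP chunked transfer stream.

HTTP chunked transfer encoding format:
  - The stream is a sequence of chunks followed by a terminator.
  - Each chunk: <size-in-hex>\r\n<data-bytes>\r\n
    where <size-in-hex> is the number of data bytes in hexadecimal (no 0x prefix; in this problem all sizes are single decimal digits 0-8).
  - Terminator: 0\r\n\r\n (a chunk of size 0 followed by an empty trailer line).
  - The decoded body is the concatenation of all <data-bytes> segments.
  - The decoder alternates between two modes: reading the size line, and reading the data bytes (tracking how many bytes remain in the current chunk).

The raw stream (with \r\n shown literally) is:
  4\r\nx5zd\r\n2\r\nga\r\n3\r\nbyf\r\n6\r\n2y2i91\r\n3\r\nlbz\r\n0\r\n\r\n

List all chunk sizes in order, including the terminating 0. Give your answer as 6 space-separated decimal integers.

Chunk 1: stream[0..1]='4' size=0x4=4, data at stream[3..7]='x5zd' -> body[0..4], body so far='x5zd'
Chunk 2: stream[9..10]='2' size=0x2=2, data at stream[12..14]='ga' -> body[4..6], body so far='x5zdga'
Chunk 3: stream[16..17]='3' size=0x3=3, data at stream[19..22]='byf' -> body[6..9], body so far='x5zdgabyf'
Chunk 4: stream[24..25]='6' size=0x6=6, data at stream[27..33]='2y2i91' -> body[9..15], body so far='x5zdgabyf2y2i91'
Chunk 5: stream[35..36]='3' size=0x3=3, data at stream[38..41]='lbz' -> body[15..18], body so far='x5zdgabyf2y2i91lbz'
Chunk 6: stream[43..44]='0' size=0 (terminator). Final body='x5zdgabyf2y2i91lbz' (18 bytes)

Answer: 4 2 3 6 3 0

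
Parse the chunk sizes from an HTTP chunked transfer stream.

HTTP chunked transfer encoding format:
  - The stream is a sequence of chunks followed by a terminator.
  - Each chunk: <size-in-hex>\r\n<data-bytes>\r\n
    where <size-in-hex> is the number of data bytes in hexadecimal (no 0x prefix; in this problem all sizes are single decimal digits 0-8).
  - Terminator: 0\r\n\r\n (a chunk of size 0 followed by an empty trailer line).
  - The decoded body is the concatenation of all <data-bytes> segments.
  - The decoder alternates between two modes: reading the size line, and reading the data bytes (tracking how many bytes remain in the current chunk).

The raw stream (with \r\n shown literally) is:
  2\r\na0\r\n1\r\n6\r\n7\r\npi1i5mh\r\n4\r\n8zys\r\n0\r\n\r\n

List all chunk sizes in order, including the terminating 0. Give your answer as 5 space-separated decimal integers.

Answer: 2 1 7 4 0

Derivation:
Chunk 1: stream[0..1]='2' size=0x2=2, data at stream[3..5]='a0' -> body[0..2], body so far='a0'
Chunk 2: stream[7..8]='1' size=0x1=1, data at stream[10..11]='6' -> body[2..3], body so far='a06'
Chunk 3: stream[13..14]='7' size=0x7=7, data at stream[16..23]='pi1i5mh' -> body[3..10], body so far='a06pi1i5mh'
Chunk 4: stream[25..26]='4' size=0x4=4, data at stream[28..32]='8zys' -> body[10..14], body so far='a06pi1i5mh8zys'
Chunk 5: stream[34..35]='0' size=0 (terminator). Final body='a06pi1i5mh8zys' (14 bytes)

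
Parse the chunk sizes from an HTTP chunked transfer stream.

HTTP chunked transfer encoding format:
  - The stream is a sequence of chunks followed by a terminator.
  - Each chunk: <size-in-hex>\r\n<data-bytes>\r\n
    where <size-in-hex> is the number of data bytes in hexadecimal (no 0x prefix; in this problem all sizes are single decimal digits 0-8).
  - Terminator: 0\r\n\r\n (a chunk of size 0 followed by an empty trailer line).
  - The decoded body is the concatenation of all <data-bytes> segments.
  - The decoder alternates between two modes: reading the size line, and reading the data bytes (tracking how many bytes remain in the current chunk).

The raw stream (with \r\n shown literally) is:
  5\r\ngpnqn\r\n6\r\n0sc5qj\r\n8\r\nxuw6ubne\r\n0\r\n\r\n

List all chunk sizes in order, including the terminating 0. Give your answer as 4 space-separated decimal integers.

Answer: 5 6 8 0

Derivation:
Chunk 1: stream[0..1]='5' size=0x5=5, data at stream[3..8]='gpnqn' -> body[0..5], body so far='gpnqn'
Chunk 2: stream[10..11]='6' size=0x6=6, data at stream[13..19]='0sc5qj' -> body[5..11], body so far='gpnqn0sc5qj'
Chunk 3: stream[21..22]='8' size=0x8=8, data at stream[24..32]='xuw6ubne' -> body[11..19], body so far='gpnqn0sc5qjxuw6ubne'
Chunk 4: stream[34..35]='0' size=0 (terminator). Final body='gpnqn0sc5qjxuw6ubne' (19 bytes)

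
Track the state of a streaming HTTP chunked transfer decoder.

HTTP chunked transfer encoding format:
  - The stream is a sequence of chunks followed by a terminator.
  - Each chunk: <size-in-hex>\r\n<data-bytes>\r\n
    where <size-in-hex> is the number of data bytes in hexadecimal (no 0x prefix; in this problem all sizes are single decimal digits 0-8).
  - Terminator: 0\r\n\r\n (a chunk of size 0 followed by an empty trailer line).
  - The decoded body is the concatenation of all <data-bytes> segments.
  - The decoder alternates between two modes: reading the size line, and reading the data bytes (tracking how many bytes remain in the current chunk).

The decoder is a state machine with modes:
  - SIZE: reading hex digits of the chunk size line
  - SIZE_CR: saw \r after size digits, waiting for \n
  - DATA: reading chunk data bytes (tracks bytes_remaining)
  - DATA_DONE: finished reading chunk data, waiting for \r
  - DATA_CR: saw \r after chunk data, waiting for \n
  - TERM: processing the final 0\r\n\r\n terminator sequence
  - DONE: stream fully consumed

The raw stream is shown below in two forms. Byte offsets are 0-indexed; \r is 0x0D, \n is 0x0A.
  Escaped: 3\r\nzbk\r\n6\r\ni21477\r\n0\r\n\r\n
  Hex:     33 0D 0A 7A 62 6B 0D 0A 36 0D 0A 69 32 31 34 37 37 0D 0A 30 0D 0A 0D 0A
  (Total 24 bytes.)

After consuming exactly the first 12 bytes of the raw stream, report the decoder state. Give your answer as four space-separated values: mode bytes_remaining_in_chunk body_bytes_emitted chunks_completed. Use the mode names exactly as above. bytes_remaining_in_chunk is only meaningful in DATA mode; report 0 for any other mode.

Answer: DATA 5 4 1

Derivation:
Byte 0 = '3': mode=SIZE remaining=0 emitted=0 chunks_done=0
Byte 1 = 0x0D: mode=SIZE_CR remaining=0 emitted=0 chunks_done=0
Byte 2 = 0x0A: mode=DATA remaining=3 emitted=0 chunks_done=0
Byte 3 = 'z': mode=DATA remaining=2 emitted=1 chunks_done=0
Byte 4 = 'b': mode=DATA remaining=1 emitted=2 chunks_done=0
Byte 5 = 'k': mode=DATA_DONE remaining=0 emitted=3 chunks_done=0
Byte 6 = 0x0D: mode=DATA_CR remaining=0 emitted=3 chunks_done=0
Byte 7 = 0x0A: mode=SIZE remaining=0 emitted=3 chunks_done=1
Byte 8 = '6': mode=SIZE remaining=0 emitted=3 chunks_done=1
Byte 9 = 0x0D: mode=SIZE_CR remaining=0 emitted=3 chunks_done=1
Byte 10 = 0x0A: mode=DATA remaining=6 emitted=3 chunks_done=1
Byte 11 = 'i': mode=DATA remaining=5 emitted=4 chunks_done=1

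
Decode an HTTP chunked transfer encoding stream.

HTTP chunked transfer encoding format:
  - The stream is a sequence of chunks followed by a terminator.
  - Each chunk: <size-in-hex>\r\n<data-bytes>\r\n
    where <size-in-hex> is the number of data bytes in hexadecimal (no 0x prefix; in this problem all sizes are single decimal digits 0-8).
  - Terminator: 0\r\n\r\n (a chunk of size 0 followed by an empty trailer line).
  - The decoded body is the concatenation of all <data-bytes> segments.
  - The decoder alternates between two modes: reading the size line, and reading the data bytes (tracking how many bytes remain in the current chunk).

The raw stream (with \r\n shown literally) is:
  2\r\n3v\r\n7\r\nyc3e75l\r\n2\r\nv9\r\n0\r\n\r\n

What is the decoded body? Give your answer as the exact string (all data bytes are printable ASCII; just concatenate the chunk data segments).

Chunk 1: stream[0..1]='2' size=0x2=2, data at stream[3..5]='3v' -> body[0..2], body so far='3v'
Chunk 2: stream[7..8]='7' size=0x7=7, data at stream[10..17]='yc3e75l' -> body[2..9], body so far='3vyc3e75l'
Chunk 3: stream[19..20]='2' size=0x2=2, data at stream[22..24]='v9' -> body[9..11], body so far='3vyc3e75lv9'
Chunk 4: stream[26..27]='0' size=0 (terminator). Final body='3vyc3e75lv9' (11 bytes)

Answer: 3vyc3e75lv9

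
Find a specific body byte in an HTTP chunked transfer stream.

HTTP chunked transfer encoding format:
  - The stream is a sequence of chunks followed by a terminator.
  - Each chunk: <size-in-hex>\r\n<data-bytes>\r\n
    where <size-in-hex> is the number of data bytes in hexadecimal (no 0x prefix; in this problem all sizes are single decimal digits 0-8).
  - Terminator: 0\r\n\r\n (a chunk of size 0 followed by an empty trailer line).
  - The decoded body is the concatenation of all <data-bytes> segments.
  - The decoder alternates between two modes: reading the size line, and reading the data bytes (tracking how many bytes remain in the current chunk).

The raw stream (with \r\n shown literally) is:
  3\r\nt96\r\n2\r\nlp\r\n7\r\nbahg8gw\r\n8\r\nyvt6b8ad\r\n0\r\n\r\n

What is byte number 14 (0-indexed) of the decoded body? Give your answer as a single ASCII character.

Chunk 1: stream[0..1]='3' size=0x3=3, data at stream[3..6]='t96' -> body[0..3], body so far='t96'
Chunk 2: stream[8..9]='2' size=0x2=2, data at stream[11..13]='lp' -> body[3..5], body so far='t96lp'
Chunk 3: stream[15..16]='7' size=0x7=7, data at stream[18..25]='bahg8gw' -> body[5..12], body so far='t96lpbahg8gw'
Chunk 4: stream[27..28]='8' size=0x8=8, data at stream[30..38]='yvt6b8ad' -> body[12..20], body so far='t96lpbahg8gwyvt6b8ad'
Chunk 5: stream[40..41]='0' size=0 (terminator). Final body='t96lpbahg8gwyvt6b8ad' (20 bytes)
Body byte 14 = 't'

Answer: t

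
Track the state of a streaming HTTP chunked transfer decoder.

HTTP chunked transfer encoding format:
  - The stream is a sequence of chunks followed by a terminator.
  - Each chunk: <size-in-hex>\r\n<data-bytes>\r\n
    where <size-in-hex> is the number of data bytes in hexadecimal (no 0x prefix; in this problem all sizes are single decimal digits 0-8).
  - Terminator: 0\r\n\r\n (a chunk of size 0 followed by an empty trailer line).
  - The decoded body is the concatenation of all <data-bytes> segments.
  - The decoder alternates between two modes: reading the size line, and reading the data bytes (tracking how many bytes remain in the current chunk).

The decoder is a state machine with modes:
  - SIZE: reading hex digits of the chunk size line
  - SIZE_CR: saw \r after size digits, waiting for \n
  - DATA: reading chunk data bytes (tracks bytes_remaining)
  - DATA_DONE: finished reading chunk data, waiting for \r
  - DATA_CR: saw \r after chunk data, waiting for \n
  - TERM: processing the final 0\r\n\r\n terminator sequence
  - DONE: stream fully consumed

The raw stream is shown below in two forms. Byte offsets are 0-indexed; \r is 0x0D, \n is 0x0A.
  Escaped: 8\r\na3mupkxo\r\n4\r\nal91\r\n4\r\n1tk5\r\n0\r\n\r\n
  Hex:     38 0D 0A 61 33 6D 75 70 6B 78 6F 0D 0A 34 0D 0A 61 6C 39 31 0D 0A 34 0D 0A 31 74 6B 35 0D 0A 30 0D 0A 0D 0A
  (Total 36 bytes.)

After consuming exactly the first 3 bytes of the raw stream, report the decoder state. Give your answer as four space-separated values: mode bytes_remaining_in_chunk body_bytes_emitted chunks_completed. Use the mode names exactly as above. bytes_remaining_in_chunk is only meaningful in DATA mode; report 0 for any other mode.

Byte 0 = '8': mode=SIZE remaining=0 emitted=0 chunks_done=0
Byte 1 = 0x0D: mode=SIZE_CR remaining=0 emitted=0 chunks_done=0
Byte 2 = 0x0A: mode=DATA remaining=8 emitted=0 chunks_done=0

Answer: DATA 8 0 0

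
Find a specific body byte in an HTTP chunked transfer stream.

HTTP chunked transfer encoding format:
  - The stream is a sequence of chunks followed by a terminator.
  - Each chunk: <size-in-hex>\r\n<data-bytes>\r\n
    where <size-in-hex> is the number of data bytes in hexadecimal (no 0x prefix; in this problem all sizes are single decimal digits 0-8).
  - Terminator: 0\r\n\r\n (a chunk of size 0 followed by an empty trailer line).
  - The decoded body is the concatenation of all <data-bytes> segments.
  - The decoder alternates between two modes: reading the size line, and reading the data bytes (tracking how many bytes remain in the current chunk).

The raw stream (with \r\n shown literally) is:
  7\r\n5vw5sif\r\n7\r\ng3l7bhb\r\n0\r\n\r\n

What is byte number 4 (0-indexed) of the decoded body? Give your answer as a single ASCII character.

Answer: s

Derivation:
Chunk 1: stream[0..1]='7' size=0x7=7, data at stream[3..10]='5vw5sif' -> body[0..7], body so far='5vw5sif'
Chunk 2: stream[12..13]='7' size=0x7=7, data at stream[15..22]='g3l7bhb' -> body[7..14], body so far='5vw5sifg3l7bhb'
Chunk 3: stream[24..25]='0' size=0 (terminator). Final body='5vw5sifg3l7bhb' (14 bytes)
Body byte 4 = 's'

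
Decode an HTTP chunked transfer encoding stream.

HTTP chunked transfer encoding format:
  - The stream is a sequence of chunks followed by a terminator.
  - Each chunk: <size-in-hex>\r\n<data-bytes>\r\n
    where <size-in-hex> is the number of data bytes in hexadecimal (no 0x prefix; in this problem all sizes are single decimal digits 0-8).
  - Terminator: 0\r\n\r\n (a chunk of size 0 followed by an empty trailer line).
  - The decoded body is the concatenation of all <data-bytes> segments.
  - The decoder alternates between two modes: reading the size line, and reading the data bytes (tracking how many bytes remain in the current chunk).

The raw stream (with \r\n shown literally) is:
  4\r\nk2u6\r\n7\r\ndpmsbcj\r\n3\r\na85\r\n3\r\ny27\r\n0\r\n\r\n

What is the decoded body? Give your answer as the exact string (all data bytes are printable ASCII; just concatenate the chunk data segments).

Answer: k2u6dpmsbcja85y27

Derivation:
Chunk 1: stream[0..1]='4' size=0x4=4, data at stream[3..7]='k2u6' -> body[0..4], body so far='k2u6'
Chunk 2: stream[9..10]='7' size=0x7=7, data at stream[12..19]='dpmsbcj' -> body[4..11], body so far='k2u6dpmsbcj'
Chunk 3: stream[21..22]='3' size=0x3=3, data at stream[24..27]='a85' -> body[11..14], body so far='k2u6dpmsbcja85'
Chunk 4: stream[29..30]='3' size=0x3=3, data at stream[32..35]='y27' -> body[14..17], body so far='k2u6dpmsbcja85y27'
Chunk 5: stream[37..38]='0' size=0 (terminator). Final body='k2u6dpmsbcja85y27' (17 bytes)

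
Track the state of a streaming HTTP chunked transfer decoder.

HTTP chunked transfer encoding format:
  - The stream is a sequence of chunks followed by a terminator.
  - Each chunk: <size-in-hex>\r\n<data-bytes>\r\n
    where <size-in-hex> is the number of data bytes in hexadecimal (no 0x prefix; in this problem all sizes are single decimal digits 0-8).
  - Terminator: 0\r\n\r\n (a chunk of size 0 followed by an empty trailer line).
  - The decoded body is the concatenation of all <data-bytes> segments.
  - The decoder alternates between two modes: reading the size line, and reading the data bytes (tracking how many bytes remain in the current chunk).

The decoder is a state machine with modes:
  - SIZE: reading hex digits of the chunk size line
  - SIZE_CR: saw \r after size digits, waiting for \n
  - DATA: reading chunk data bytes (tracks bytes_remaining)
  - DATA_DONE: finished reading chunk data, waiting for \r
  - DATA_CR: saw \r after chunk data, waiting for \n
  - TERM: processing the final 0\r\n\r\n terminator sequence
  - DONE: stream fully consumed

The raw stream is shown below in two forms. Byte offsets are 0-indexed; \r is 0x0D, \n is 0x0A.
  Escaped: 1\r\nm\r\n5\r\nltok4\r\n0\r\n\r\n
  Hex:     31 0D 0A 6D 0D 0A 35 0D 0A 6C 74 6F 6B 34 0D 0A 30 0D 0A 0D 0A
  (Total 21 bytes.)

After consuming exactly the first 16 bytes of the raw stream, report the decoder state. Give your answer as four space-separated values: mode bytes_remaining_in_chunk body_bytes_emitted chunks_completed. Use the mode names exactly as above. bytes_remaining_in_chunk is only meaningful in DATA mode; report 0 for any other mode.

Answer: SIZE 0 6 2

Derivation:
Byte 0 = '1': mode=SIZE remaining=0 emitted=0 chunks_done=0
Byte 1 = 0x0D: mode=SIZE_CR remaining=0 emitted=0 chunks_done=0
Byte 2 = 0x0A: mode=DATA remaining=1 emitted=0 chunks_done=0
Byte 3 = 'm': mode=DATA_DONE remaining=0 emitted=1 chunks_done=0
Byte 4 = 0x0D: mode=DATA_CR remaining=0 emitted=1 chunks_done=0
Byte 5 = 0x0A: mode=SIZE remaining=0 emitted=1 chunks_done=1
Byte 6 = '5': mode=SIZE remaining=0 emitted=1 chunks_done=1
Byte 7 = 0x0D: mode=SIZE_CR remaining=0 emitted=1 chunks_done=1
Byte 8 = 0x0A: mode=DATA remaining=5 emitted=1 chunks_done=1
Byte 9 = 'l': mode=DATA remaining=4 emitted=2 chunks_done=1
Byte 10 = 't': mode=DATA remaining=3 emitted=3 chunks_done=1
Byte 11 = 'o': mode=DATA remaining=2 emitted=4 chunks_done=1
Byte 12 = 'k': mode=DATA remaining=1 emitted=5 chunks_done=1
Byte 13 = '4': mode=DATA_DONE remaining=0 emitted=6 chunks_done=1
Byte 14 = 0x0D: mode=DATA_CR remaining=0 emitted=6 chunks_done=1
Byte 15 = 0x0A: mode=SIZE remaining=0 emitted=6 chunks_done=2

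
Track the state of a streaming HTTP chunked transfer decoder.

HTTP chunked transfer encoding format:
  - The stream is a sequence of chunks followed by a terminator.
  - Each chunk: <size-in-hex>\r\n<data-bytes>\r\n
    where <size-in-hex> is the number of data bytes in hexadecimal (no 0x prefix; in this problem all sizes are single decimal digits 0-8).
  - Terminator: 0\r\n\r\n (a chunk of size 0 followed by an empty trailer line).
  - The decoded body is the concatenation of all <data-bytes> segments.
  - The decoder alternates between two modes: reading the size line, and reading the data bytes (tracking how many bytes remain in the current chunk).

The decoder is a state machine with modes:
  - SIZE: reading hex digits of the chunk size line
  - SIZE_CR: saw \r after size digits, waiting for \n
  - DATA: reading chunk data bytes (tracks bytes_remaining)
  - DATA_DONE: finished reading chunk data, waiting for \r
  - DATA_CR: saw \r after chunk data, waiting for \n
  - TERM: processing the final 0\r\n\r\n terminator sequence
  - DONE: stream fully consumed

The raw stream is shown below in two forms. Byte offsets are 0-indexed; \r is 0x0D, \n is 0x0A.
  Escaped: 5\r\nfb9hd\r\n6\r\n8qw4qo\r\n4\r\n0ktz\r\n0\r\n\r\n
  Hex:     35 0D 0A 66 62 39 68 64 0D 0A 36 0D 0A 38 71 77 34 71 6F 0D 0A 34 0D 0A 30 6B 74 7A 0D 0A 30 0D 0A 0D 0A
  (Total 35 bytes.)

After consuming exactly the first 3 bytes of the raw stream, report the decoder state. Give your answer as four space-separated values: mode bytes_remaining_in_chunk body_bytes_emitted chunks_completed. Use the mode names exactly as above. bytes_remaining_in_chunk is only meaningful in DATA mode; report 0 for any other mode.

Answer: DATA 5 0 0

Derivation:
Byte 0 = '5': mode=SIZE remaining=0 emitted=0 chunks_done=0
Byte 1 = 0x0D: mode=SIZE_CR remaining=0 emitted=0 chunks_done=0
Byte 2 = 0x0A: mode=DATA remaining=5 emitted=0 chunks_done=0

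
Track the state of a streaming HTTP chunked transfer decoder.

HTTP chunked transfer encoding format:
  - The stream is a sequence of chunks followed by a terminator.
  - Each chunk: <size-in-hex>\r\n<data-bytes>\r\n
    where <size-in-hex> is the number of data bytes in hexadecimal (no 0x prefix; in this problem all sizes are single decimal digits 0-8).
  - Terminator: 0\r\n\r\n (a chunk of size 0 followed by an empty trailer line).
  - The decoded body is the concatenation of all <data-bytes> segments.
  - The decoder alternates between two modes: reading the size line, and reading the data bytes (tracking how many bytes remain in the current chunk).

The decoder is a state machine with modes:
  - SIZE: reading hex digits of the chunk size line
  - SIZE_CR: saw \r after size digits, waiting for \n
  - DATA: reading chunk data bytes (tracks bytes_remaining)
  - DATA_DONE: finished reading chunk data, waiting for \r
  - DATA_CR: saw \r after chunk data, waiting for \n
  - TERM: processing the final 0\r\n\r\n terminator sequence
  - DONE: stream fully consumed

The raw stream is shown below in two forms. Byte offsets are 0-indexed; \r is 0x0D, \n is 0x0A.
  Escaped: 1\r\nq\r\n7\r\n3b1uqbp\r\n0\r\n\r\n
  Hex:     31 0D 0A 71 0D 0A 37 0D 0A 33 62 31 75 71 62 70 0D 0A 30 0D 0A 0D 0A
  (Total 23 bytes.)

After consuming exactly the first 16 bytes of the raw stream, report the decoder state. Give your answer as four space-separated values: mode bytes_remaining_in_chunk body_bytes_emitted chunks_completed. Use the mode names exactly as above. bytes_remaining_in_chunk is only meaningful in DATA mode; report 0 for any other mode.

Byte 0 = '1': mode=SIZE remaining=0 emitted=0 chunks_done=0
Byte 1 = 0x0D: mode=SIZE_CR remaining=0 emitted=0 chunks_done=0
Byte 2 = 0x0A: mode=DATA remaining=1 emitted=0 chunks_done=0
Byte 3 = 'q': mode=DATA_DONE remaining=0 emitted=1 chunks_done=0
Byte 4 = 0x0D: mode=DATA_CR remaining=0 emitted=1 chunks_done=0
Byte 5 = 0x0A: mode=SIZE remaining=0 emitted=1 chunks_done=1
Byte 6 = '7': mode=SIZE remaining=0 emitted=1 chunks_done=1
Byte 7 = 0x0D: mode=SIZE_CR remaining=0 emitted=1 chunks_done=1
Byte 8 = 0x0A: mode=DATA remaining=7 emitted=1 chunks_done=1
Byte 9 = '3': mode=DATA remaining=6 emitted=2 chunks_done=1
Byte 10 = 'b': mode=DATA remaining=5 emitted=3 chunks_done=1
Byte 11 = '1': mode=DATA remaining=4 emitted=4 chunks_done=1
Byte 12 = 'u': mode=DATA remaining=3 emitted=5 chunks_done=1
Byte 13 = 'q': mode=DATA remaining=2 emitted=6 chunks_done=1
Byte 14 = 'b': mode=DATA remaining=1 emitted=7 chunks_done=1
Byte 15 = 'p': mode=DATA_DONE remaining=0 emitted=8 chunks_done=1

Answer: DATA_DONE 0 8 1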